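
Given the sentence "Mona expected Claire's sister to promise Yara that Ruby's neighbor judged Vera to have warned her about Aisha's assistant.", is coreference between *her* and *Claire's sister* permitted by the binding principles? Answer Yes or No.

*her* is a pronoun; Principle B requires it to be free in its binding domain — the clause headed by 'warned'.
— Claire's sister: subject of the clause headed by 'promise'; c-commands the pronoun but lies outside its binding domain — allowed.

Yes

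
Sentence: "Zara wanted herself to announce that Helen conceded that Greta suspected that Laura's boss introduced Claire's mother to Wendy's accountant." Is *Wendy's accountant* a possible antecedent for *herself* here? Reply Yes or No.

*herself* is a reflexive; Principle A requires it to be bound within its binding domain — the matrix clause.
— Wendy's accountant: second object of the clause headed by 'introduced'; does not c-command the reflexive — cannot bind it (Principle A).

No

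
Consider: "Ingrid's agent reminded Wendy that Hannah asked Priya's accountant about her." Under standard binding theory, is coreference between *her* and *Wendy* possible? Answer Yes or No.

Yes

*Wendy* is an R-expression; Principle C requires it to be free (not bound by any c-commanding expression).
— her: second object of the clause headed by 'asked'; the pronoun does not c-command the R-expression — coreference allowed.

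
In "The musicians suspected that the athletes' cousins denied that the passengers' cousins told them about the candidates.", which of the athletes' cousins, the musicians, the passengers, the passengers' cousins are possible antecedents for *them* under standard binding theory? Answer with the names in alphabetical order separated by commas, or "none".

the athletes' cousins, the musicians, the passengers

*them* is a pronoun; Principle B requires it to be free in its binding domain — the clause headed by 'told'.
— the athletes' cousins: subject of the clause headed by 'denied'; c-commands the pronoun but lies outside its binding domain — allowed.
— the musicians: subject of the matrix clause; c-commands the pronoun but lies outside its binding domain — allowed.
— the passengers: possessor inside the subject DP of the clause headed by 'told'; does not c-command the pronoun — Principle B does not apply; allowed.
— the passengers' cousins: subject of the clause headed by 'told'; c-commands the pronoun within its binding domain — blocked (Principle B).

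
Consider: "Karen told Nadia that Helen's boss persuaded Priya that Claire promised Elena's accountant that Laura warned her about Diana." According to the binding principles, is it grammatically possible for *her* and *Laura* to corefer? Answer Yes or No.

*her* is a pronoun; Principle B requires it to be free in its binding domain — the clause headed by 'warned'.
— Laura: subject of the clause headed by 'warned'; c-commands the pronoun within its binding domain — blocked (Principle B).

No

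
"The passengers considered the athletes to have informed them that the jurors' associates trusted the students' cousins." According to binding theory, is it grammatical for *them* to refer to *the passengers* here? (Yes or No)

*the passengers* is an R-expression; Principle C requires it to be free (not bound by any c-commanding expression).
— them: object of the clause headed by 'informed'; the pronoun does not c-command the R-expression — coreference allowed.

Yes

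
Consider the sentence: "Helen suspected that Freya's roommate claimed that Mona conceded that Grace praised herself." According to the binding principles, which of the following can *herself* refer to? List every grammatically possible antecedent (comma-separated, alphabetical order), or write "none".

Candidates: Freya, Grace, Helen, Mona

Grace

*herself* is a reflexive; Principle A requires it to be bound within its binding domain — the clause headed by 'praised'.
— Freya: possessor inside the subject DP of the clause headed by 'claimed'; does not c-command the reflexive — cannot bind it (Principle A).
— Grace: subject of the clause headed by 'praised'; c-commands the reflexive within its binding domain — allowed (Principle A).
— Helen: subject of the matrix clause; c-commands the reflexive but lies outside its binding domain — cannot bind it (Principle A).
— Mona: subject of the clause headed by 'conceded'; c-commands the reflexive but lies outside its binding domain — cannot bind it (Principle A).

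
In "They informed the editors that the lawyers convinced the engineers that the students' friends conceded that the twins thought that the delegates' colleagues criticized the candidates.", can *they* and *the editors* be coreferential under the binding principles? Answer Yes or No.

No

*the editors* is an R-expression; Principle C requires it to be free (not bound by any c-commanding expression).
— they: subject of the matrix clause; the pronoun c-commands the R-expression — coreference blocked (Principle C).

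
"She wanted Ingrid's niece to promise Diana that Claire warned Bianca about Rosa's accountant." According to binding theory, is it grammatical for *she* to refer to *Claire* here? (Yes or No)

No

*Claire* is an R-expression; Principle C requires it to be free (not bound by any c-commanding expression).
— she: subject of the matrix clause; the pronoun c-commands the R-expression — coreference blocked (Principle C).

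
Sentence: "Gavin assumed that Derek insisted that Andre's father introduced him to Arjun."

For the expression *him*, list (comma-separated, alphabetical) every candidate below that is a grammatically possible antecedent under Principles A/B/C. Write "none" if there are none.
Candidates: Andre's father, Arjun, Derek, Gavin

Derek, Gavin

*him* is a pronoun; Principle B requires it to be free in its binding domain — the clause headed by 'introduced'.
— Andre's father: subject of the clause headed by 'introduced'; c-commands the pronoun within its binding domain — blocked (Principle B).
— Arjun: second object of the clause headed by 'introduced'; is c-commanded by the pronoun; coreference would bind this R-expression — blocked (Principle C).
— Derek: subject of the clause headed by 'insisted'; c-commands the pronoun but lies outside its binding domain — allowed.
— Gavin: subject of the matrix clause; c-commands the pronoun but lies outside its binding domain — allowed.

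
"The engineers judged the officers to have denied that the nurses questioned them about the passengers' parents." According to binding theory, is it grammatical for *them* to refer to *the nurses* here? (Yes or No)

No

*the nurses* is an R-expression; Principle C requires it to be free (not bound by any c-commanding expression).
— them: object of the clause headed by 'questioned'; the R-expression locally c-commands the pronoun — coreference blocked (Principle B on the pronoun).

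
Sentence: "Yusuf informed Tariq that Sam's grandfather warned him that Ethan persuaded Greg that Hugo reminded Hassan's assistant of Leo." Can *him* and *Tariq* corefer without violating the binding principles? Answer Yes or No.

Yes

*Tariq* is an R-expression; Principle C requires it to be free (not bound by any c-commanding expression).
— him: object of the clause headed by 'warned'; the pronoun does not c-command the R-expression — coreference allowed.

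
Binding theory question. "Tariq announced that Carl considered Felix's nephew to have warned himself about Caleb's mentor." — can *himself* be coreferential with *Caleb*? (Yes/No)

No

*himself* is a reflexive; Principle A requires it to be bound within its binding domain — the clause headed by 'warned'.
— Caleb: possessor inside the second object DP of the clause headed by 'warned'; does not c-command the reflexive — cannot bind it (Principle A).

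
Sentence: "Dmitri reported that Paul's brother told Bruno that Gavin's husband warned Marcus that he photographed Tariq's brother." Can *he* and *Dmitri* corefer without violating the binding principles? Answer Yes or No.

*Dmitri* is an R-expression; Principle C requires it to be free (not bound by any c-commanding expression).
— he: subject of the clause headed by 'photographed'; the pronoun does not c-command the R-expression — coreference allowed.

Yes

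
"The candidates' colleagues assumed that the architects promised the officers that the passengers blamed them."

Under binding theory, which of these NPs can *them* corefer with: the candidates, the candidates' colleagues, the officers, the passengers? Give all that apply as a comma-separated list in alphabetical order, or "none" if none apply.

*them* is a pronoun; Principle B requires it to be free in its binding domain — the clause headed by 'blamed'.
— the candidates: possessor inside the subject DP of the matrix clause; does not c-command the pronoun — Principle B does not apply; allowed.
— the candidates' colleagues: subject of the matrix clause; c-commands the pronoun but lies outside its binding domain — allowed.
— the officers: object of the clause headed by 'promised'; c-commands the pronoun but lies outside its binding domain — allowed.
— the passengers: subject of the clause headed by 'blamed'; c-commands the pronoun within its binding domain — blocked (Principle B).

the candidates, the candidates' colleagues, the officers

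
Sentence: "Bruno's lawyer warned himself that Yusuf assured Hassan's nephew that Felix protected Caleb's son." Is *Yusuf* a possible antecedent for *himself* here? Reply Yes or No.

*himself* is a reflexive; Principle A requires it to be bound within its binding domain — the matrix clause.
— Yusuf: subject of the clause headed by 'assured'; does not c-command the reflexive — cannot bind it (Principle A).

No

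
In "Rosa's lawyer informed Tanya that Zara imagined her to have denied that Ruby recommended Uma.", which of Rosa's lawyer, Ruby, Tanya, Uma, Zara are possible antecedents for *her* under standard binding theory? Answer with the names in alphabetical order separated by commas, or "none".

*her* is a pronoun; Principle B requires it to be free in its binding domain — the clause headed by 'imagined'.
— Rosa's lawyer: subject of the matrix clause; c-commands the pronoun but lies outside its binding domain — allowed.
— Ruby: subject of the clause headed by 'recommended'; is c-commanded by the pronoun; coreference would bind this R-expression — blocked (Principle C).
— Tanya: object of the matrix clause; c-commands the pronoun but lies outside its binding domain — allowed.
— Uma: object of the clause headed by 'recommended'; is c-commanded by the pronoun; coreference would bind this R-expression — blocked (Principle C).
— Zara: subject of the clause headed by 'imagined'; c-commands the pronoun within its binding domain — blocked (Principle B).

Rosa's lawyer, Tanya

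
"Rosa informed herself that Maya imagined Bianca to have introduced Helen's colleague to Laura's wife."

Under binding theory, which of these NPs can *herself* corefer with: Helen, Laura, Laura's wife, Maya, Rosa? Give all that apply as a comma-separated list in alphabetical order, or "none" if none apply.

*herself* is a reflexive; Principle A requires it to be bound within its binding domain — the matrix clause.
— Helen: possessor inside the object DP of the clause headed by 'introduced'; does not c-command the reflexive — cannot bind it (Principle A).
— Laura: possessor inside the second object DP of the clause headed by 'introduced'; does not c-command the reflexive — cannot bind it (Principle A).
— Laura's wife: second object of the clause headed by 'introduced'; does not c-command the reflexive — cannot bind it (Principle A).
— Maya: subject of the clause headed by 'imagined'; does not c-command the reflexive — cannot bind it (Principle A).
— Rosa: subject of the matrix clause; c-commands the reflexive within its binding domain — allowed (Principle A).

Rosa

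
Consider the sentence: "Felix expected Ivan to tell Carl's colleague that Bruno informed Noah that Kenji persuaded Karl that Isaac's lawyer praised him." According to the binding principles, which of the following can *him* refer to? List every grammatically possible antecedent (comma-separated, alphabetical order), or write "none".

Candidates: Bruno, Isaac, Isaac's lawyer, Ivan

*him* is a pronoun; Principle B requires it to be free in its binding domain — the clause headed by 'praised'.
— Bruno: subject of the clause headed by 'informed'; c-commands the pronoun but lies outside its binding domain — allowed.
— Isaac: possessor inside the subject DP of the clause headed by 'praised'; does not c-command the pronoun — Principle B does not apply; allowed.
— Isaac's lawyer: subject of the clause headed by 'praised'; c-commands the pronoun within its binding domain — blocked (Principle B).
— Ivan: subject of the clause headed by 'tell'; c-commands the pronoun but lies outside its binding domain — allowed.

Bruno, Isaac, Ivan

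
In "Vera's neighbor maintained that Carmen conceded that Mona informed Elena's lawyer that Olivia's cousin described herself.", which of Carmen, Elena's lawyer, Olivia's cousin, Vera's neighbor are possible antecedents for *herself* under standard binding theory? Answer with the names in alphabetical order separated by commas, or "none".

Olivia's cousin

*herself* is a reflexive; Principle A requires it to be bound within its binding domain — the clause headed by 'described'.
— Carmen: subject of the clause headed by 'conceded'; c-commands the reflexive but lies outside its binding domain — cannot bind it (Principle A).
— Elena's lawyer: object of the clause headed by 'informed'; c-commands the reflexive but lies outside its binding domain — cannot bind it (Principle A).
— Olivia's cousin: subject of the clause headed by 'described'; c-commands the reflexive within its binding domain — allowed (Principle A).
— Vera's neighbor: subject of the matrix clause; c-commands the reflexive but lies outside its binding domain — cannot bind it (Principle A).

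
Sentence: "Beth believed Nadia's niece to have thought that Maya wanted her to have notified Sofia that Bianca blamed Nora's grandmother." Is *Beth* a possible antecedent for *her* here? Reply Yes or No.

Yes

*her* is a pronoun; Principle B requires it to be free in its binding domain — the clause headed by 'wanted'.
— Beth: subject of the matrix clause; c-commands the pronoun but lies outside its binding domain — allowed.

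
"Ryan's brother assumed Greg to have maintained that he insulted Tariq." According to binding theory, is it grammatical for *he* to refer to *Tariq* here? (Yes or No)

*Tariq* is an R-expression; Principle C requires it to be free (not bound by any c-commanding expression).
— he: subject of the clause headed by 'insulted'; the pronoun c-commands the R-expression — coreference blocked (Principle C).

No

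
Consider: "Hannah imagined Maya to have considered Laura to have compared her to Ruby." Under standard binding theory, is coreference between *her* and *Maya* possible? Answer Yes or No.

Yes

*Maya* is an R-expression; Principle C requires it to be free (not bound by any c-commanding expression).
— her: object of the clause headed by 'compared'; the pronoun does not c-command the R-expression — coreference allowed.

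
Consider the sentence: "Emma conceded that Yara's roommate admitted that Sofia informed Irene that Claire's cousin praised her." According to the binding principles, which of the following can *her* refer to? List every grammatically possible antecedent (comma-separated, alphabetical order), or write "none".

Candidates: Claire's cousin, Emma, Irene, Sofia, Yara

*her* is a pronoun; Principle B requires it to be free in its binding domain — the clause headed by 'praised'.
— Claire's cousin: subject of the clause headed by 'praised'; c-commands the pronoun within its binding domain — blocked (Principle B).
— Emma: subject of the matrix clause; c-commands the pronoun but lies outside its binding domain — allowed.
— Irene: object of the clause headed by 'informed'; c-commands the pronoun but lies outside its binding domain — allowed.
— Sofia: subject of the clause headed by 'informed'; c-commands the pronoun but lies outside its binding domain — allowed.
— Yara: possessor inside the subject DP of the clause headed by 'admitted'; does not c-command the pronoun — Principle B does not apply; allowed.

Emma, Irene, Sofia, Yara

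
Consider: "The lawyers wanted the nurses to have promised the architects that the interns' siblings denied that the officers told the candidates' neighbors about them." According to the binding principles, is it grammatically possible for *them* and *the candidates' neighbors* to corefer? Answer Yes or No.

No

*them* is a pronoun; Principle B requires it to be free in its binding domain — the clause headed by 'told'.
— the candidates' neighbors: object of the clause headed by 'told'; c-commands the pronoun within its binding domain — blocked (Principle B).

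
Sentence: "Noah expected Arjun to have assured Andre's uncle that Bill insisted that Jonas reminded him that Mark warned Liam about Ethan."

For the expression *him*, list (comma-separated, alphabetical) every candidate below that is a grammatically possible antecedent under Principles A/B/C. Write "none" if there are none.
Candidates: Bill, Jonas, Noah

Bill, Noah

*him* is a pronoun; Principle B requires it to be free in its binding domain — the clause headed by 'reminded'.
— Bill: subject of the clause headed by 'insisted'; c-commands the pronoun but lies outside its binding domain — allowed.
— Jonas: subject of the clause headed by 'reminded'; c-commands the pronoun within its binding domain — blocked (Principle B).
— Noah: subject of the matrix clause; c-commands the pronoun but lies outside its binding domain — allowed.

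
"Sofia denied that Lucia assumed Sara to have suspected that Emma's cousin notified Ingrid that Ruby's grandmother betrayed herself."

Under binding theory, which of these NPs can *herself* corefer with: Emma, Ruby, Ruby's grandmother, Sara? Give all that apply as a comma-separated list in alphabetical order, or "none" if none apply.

*herself* is a reflexive; Principle A requires it to be bound within its binding domain — the clause headed by 'betrayed'.
— Emma: possessor inside the subject DP of the clause headed by 'notified'; does not c-command the reflexive — cannot bind it (Principle A).
— Ruby: possessor inside the subject DP of the clause headed by 'betrayed'; does not c-command the reflexive — cannot bind it (Principle A).
— Ruby's grandmother: subject of the clause headed by 'betrayed'; c-commands the reflexive within its binding domain — allowed (Principle A).
— Sara: subject of the clause headed by 'suspected'; c-commands the reflexive but lies outside its binding domain — cannot bind it (Principle A).

Ruby's grandmother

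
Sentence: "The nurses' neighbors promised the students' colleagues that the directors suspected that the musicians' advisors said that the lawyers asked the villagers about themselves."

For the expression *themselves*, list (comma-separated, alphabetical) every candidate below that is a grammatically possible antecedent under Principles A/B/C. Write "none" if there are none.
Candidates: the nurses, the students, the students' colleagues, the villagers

the villagers

*themselves* is a reflexive; Principle A requires it to be bound within its binding domain — the clause headed by 'asked'.
— the nurses: possessor inside the subject DP of the matrix clause; does not c-command the reflexive — cannot bind it (Principle A).
— the students: possessor inside the object DP of the matrix clause; does not c-command the reflexive — cannot bind it (Principle A).
— the students' colleagues: object of the matrix clause; c-commands the reflexive but lies outside its binding domain — cannot bind it (Principle A).
— the villagers: object of the clause headed by 'asked'; c-commands the reflexive within its binding domain — allowed (Principle A).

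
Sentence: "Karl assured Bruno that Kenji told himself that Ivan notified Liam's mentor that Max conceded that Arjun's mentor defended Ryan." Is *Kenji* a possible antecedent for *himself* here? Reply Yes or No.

Yes

*himself* is a reflexive; Principle A requires it to be bound within its binding domain — the clause headed by 'told'.
— Kenji: subject of the clause headed by 'told'; c-commands the reflexive within its binding domain — allowed (Principle A).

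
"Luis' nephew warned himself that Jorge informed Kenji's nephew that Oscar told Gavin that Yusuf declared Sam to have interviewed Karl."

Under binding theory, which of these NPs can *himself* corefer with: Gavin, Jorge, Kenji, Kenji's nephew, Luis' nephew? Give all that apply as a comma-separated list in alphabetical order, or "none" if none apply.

Luis' nephew

*himself* is a reflexive; Principle A requires it to be bound within its binding domain — the matrix clause.
— Gavin: object of the clause headed by 'told'; does not c-command the reflexive — cannot bind it (Principle A).
— Jorge: subject of the clause headed by 'informed'; does not c-command the reflexive — cannot bind it (Principle A).
— Kenji: possessor inside the object DP of the clause headed by 'informed'; does not c-command the reflexive — cannot bind it (Principle A).
— Kenji's nephew: object of the clause headed by 'informed'; does not c-command the reflexive — cannot bind it (Principle A).
— Luis' nephew: subject of the matrix clause; c-commands the reflexive within its binding domain — allowed (Principle A).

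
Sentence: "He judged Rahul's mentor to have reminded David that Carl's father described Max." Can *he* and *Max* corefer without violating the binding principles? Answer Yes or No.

*Max* is an R-expression; Principle C requires it to be free (not bound by any c-commanding expression).
— he: subject of the matrix clause; the pronoun c-commands the R-expression — coreference blocked (Principle C).

No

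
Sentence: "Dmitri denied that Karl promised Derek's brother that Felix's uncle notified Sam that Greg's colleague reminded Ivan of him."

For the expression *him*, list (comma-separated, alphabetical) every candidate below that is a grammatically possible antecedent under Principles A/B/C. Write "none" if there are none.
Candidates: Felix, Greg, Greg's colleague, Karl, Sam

Felix, Greg, Karl, Sam

*him* is a pronoun; Principle B requires it to be free in its binding domain — the clause headed by 'reminded'.
— Felix: possessor inside the subject DP of the clause headed by 'notified'; does not c-command the pronoun — Principle B does not apply; allowed.
— Greg: possessor inside the subject DP of the clause headed by 'reminded'; does not c-command the pronoun — Principle B does not apply; allowed.
— Greg's colleague: subject of the clause headed by 'reminded'; c-commands the pronoun within its binding domain — blocked (Principle B).
— Karl: subject of the clause headed by 'promised'; c-commands the pronoun but lies outside its binding domain — allowed.
— Sam: object of the clause headed by 'notified'; c-commands the pronoun but lies outside its binding domain — allowed.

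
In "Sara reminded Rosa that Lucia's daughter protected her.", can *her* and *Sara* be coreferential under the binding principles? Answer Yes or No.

*Sara* is an R-expression; Principle C requires it to be free (not bound by any c-commanding expression).
— her: object of the clause headed by 'protected'; the pronoun does not c-command the R-expression — coreference allowed.

Yes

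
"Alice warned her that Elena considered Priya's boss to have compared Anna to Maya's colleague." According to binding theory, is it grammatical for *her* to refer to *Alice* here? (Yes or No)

No

*Alice* is an R-expression; Principle C requires it to be free (not bound by any c-commanding expression).
— her: object of the matrix clause; the R-expression locally c-commands the pronoun — coreference blocked (Principle B on the pronoun).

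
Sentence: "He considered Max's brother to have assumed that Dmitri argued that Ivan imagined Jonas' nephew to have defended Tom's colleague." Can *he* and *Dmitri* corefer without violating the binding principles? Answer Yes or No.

*Dmitri* is an R-expression; Principle C requires it to be free (not bound by any c-commanding expression).
— he: subject of the matrix clause; the pronoun c-commands the R-expression — coreference blocked (Principle C).

No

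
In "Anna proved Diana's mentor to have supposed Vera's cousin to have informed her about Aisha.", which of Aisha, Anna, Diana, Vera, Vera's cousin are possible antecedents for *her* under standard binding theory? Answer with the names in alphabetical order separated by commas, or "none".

Anna, Diana, Vera

*her* is a pronoun; Principle B requires it to be free in its binding domain — the clause headed by 'informed'.
— Aisha: second object of the clause headed by 'informed'; is c-commanded by the pronoun; coreference would bind this R-expression — blocked (Principle C).
— Anna: subject of the matrix clause; c-commands the pronoun but lies outside its binding domain — allowed.
— Diana: possessor inside the subject DP of the clause headed by 'supposed'; does not c-command the pronoun — Principle B does not apply; allowed.
— Vera: possessor inside the subject DP of the clause headed by 'informed'; does not c-command the pronoun — Principle B does not apply; allowed.
— Vera's cousin: subject of the clause headed by 'informed'; c-commands the pronoun within its binding domain — blocked (Principle B).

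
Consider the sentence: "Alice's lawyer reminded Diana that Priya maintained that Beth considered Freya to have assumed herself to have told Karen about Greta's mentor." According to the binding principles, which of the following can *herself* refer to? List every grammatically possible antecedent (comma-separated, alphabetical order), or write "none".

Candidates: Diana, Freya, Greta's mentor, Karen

*herself* is a reflexive; Principle A requires it to be bound within its binding domain — the clause headed by 'assumed'.
— Diana: object of the matrix clause; c-commands the reflexive but lies outside its binding domain — cannot bind it (Principle A).
— Freya: subject of the clause headed by 'assumed'; c-commands the reflexive within its binding domain — allowed (Principle A).
— Greta's mentor: second object of the clause headed by 'told'; does not c-command the reflexive — cannot bind it (Principle A).
— Karen: object of the clause headed by 'told'; does not c-command the reflexive — cannot bind it (Principle A).

Freya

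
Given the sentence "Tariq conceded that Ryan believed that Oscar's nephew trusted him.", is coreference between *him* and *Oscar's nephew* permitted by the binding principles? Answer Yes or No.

*him* is a pronoun; Principle B requires it to be free in its binding domain — the clause headed by 'trusted'.
— Oscar's nephew: subject of the clause headed by 'trusted'; c-commands the pronoun within its binding domain — blocked (Principle B).

No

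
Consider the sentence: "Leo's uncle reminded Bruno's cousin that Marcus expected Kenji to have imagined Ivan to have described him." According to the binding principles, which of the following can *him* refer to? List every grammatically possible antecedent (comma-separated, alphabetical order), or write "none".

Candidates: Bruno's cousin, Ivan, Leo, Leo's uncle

*him* is a pronoun; Principle B requires it to be free in its binding domain — the clause headed by 'described'.
— Bruno's cousin: object of the matrix clause; c-commands the pronoun but lies outside its binding domain — allowed.
— Ivan: subject of the clause headed by 'described'; c-commands the pronoun within its binding domain — blocked (Principle B).
— Leo: possessor inside the subject DP of the matrix clause; does not c-command the pronoun — Principle B does not apply; allowed.
— Leo's uncle: subject of the matrix clause; c-commands the pronoun but lies outside its binding domain — allowed.

Bruno's cousin, Leo, Leo's uncle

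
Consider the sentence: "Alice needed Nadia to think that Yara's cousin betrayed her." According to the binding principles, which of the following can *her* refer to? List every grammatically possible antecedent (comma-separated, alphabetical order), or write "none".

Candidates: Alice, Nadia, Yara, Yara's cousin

Alice, Nadia, Yara

*her* is a pronoun; Principle B requires it to be free in its binding domain — the clause headed by 'betrayed'.
— Alice: subject of the matrix clause; c-commands the pronoun but lies outside its binding domain — allowed.
— Nadia: subject of the clause headed by 'think'; c-commands the pronoun but lies outside its binding domain — allowed.
— Yara: possessor inside the subject DP of the clause headed by 'betrayed'; does not c-command the pronoun — Principle B does not apply; allowed.
— Yara's cousin: subject of the clause headed by 'betrayed'; c-commands the pronoun within its binding domain — blocked (Principle B).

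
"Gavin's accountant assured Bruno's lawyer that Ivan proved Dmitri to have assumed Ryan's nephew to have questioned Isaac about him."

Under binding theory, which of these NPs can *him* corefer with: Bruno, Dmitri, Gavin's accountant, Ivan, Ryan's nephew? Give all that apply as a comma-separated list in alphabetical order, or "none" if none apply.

Bruno, Dmitri, Gavin's accountant, Ivan

*him* is a pronoun; Principle B requires it to be free in its binding domain — the clause headed by 'questioned'.
— Bruno: possessor inside the object DP of the matrix clause; does not c-command the pronoun — Principle B does not apply; allowed.
— Dmitri: subject of the clause headed by 'assumed'; c-commands the pronoun but lies outside its binding domain — allowed.
— Gavin's accountant: subject of the matrix clause; c-commands the pronoun but lies outside its binding domain — allowed.
— Ivan: subject of the clause headed by 'proved'; c-commands the pronoun but lies outside its binding domain — allowed.
— Ryan's nephew: subject of the clause headed by 'questioned'; c-commands the pronoun within its binding domain — blocked (Principle B).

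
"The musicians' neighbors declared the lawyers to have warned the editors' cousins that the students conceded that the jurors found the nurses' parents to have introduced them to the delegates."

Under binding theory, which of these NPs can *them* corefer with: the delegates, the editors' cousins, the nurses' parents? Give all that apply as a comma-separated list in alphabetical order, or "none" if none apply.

*them* is a pronoun; Principle B requires it to be free in its binding domain — the clause headed by 'introduced'.
— the delegates: second object of the clause headed by 'introduced'; is c-commanded by the pronoun; coreference would bind this R-expression — blocked (Principle C).
— the editors' cousins: object of the clause headed by 'warned'; c-commands the pronoun but lies outside its binding domain — allowed.
— the nurses' parents: subject of the clause headed by 'introduced'; c-commands the pronoun within its binding domain — blocked (Principle B).

the editors' cousins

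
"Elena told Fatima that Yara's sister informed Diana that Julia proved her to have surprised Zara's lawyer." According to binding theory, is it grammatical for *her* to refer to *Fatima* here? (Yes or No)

*Fatima* is an R-expression; Principle C requires it to be free (not bound by any c-commanding expression).
— her: subject of the clause headed by 'surprised'; the pronoun does not c-command the R-expression — coreference allowed.

Yes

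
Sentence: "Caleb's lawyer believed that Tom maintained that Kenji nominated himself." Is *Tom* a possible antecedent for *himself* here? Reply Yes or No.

No

*himself* is a reflexive; Principle A requires it to be bound within its binding domain — the clause headed by 'nominated'.
— Tom: subject of the clause headed by 'maintained'; c-commands the reflexive but lies outside its binding domain — cannot bind it (Principle A).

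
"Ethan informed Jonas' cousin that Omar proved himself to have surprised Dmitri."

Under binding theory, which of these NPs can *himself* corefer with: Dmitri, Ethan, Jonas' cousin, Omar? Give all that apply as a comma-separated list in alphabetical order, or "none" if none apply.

*himself* is a reflexive; Principle A requires it to be bound within its binding domain — the clause headed by 'proved'.
— Dmitri: object of the clause headed by 'surprised'; does not c-command the reflexive — cannot bind it (Principle A).
— Ethan: subject of the matrix clause; c-commands the reflexive but lies outside its binding domain — cannot bind it (Principle A).
— Jonas' cousin: object of the matrix clause; c-commands the reflexive but lies outside its binding domain — cannot bind it (Principle A).
— Omar: subject of the clause headed by 'proved'; c-commands the reflexive within its binding domain — allowed (Principle A).

Omar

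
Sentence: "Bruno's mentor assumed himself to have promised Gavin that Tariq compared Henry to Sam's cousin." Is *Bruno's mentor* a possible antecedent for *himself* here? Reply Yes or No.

Yes

*himself* is a reflexive; Principle A requires it to be bound within its binding domain — the matrix clause.
— Bruno's mentor: subject of the matrix clause; c-commands the reflexive within its binding domain — allowed (Principle A).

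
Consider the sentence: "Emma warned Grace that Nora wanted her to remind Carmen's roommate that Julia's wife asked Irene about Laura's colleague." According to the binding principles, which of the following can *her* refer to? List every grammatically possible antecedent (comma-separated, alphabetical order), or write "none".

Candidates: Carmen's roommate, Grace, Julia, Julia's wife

Grace

*her* is a pronoun; Principle B requires it to be free in its binding domain — the clause headed by 'wanted'.
— Carmen's roommate: object of the clause headed by 'remind'; is c-commanded by the pronoun; coreference would bind this R-expression — blocked (Principle C).
— Grace: object of the matrix clause; c-commands the pronoun but lies outside its binding domain — allowed.
— Julia: possessor inside the subject DP of the clause headed by 'asked'; is c-commanded by the pronoun; coreference would bind this R-expression — blocked (Principle C).
— Julia's wife: subject of the clause headed by 'asked'; is c-commanded by the pronoun; coreference would bind this R-expression — blocked (Principle C).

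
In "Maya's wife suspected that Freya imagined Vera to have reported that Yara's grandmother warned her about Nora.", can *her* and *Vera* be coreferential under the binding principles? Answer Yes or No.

*Vera* is an R-expression; Principle C requires it to be free (not bound by any c-commanding expression).
— her: object of the clause headed by 'warned'; the pronoun does not c-command the R-expression — coreference allowed.

Yes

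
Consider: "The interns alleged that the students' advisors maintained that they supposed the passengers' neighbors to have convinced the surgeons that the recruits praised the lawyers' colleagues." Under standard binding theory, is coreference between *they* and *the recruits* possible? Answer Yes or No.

No

*the recruits* is an R-expression; Principle C requires it to be free (not bound by any c-commanding expression).
— they: subject of the clause headed by 'supposed'; the pronoun c-commands the R-expression — coreference blocked (Principle C).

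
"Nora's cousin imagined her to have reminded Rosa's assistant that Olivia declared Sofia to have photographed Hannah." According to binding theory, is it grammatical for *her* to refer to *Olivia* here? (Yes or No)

No

*Olivia* is an R-expression; Principle C requires it to be free (not bound by any c-commanding expression).
— her: subject of the clause headed by 'reminded'; the pronoun c-commands the R-expression — coreference blocked (Principle C).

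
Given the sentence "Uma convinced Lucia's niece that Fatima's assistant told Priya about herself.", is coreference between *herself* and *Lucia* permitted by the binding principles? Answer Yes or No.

No

*herself* is a reflexive; Principle A requires it to be bound within its binding domain — the clause headed by 'told'.
— Lucia: possessor inside the object DP of the matrix clause; does not c-command the reflexive — cannot bind it (Principle A).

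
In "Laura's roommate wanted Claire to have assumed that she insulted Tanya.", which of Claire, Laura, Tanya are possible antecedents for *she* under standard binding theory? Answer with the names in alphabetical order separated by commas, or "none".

*she* is a pronoun; Principle B requires it to be free in its binding domain — the clause headed by 'insulted'.
— Claire: subject of the clause headed by 'assumed'; c-commands the pronoun but lies outside its binding domain — allowed.
— Laura: possessor inside the subject DP of the matrix clause; does not c-command the pronoun — Principle B does not apply; allowed.
— Tanya: object of the clause headed by 'insulted'; is c-commanded by the pronoun; coreference would bind this R-expression — blocked (Principle C).

Claire, Laura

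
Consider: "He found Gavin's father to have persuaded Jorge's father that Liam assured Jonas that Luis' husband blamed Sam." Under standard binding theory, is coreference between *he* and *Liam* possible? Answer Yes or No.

*Liam* is an R-expression; Principle C requires it to be free (not bound by any c-commanding expression).
— he: subject of the matrix clause; the pronoun c-commands the R-expression — coreference blocked (Principle C).

No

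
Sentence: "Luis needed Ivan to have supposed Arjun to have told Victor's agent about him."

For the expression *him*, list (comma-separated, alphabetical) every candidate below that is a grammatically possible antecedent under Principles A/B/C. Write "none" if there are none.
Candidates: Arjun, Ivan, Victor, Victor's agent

*him* is a pronoun; Principle B requires it to be free in its binding domain — the clause headed by 'told'.
— Arjun: subject of the clause headed by 'told'; c-commands the pronoun within its binding domain — blocked (Principle B).
— Ivan: subject of the clause headed by 'supposed'; c-commands the pronoun but lies outside its binding domain — allowed.
— Victor: possessor inside the object DP of the clause headed by 'told'; does not c-command the pronoun — Principle B does not apply; allowed.
— Victor's agent: object of the clause headed by 'told'; c-commands the pronoun within its binding domain — blocked (Principle B).

Ivan, Victor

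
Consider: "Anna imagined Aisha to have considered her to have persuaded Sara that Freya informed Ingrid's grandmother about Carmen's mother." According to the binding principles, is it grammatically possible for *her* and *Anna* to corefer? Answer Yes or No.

Yes

*her* is a pronoun; Principle B requires it to be free in its binding domain — the clause headed by 'considered'.
— Anna: subject of the matrix clause; c-commands the pronoun but lies outside its binding domain — allowed.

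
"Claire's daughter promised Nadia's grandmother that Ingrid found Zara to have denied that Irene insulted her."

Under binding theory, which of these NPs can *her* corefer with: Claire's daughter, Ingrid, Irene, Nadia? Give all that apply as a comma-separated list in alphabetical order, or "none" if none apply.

*her* is a pronoun; Principle B requires it to be free in its binding domain — the clause headed by 'insulted'.
— Claire's daughter: subject of the matrix clause; c-commands the pronoun but lies outside its binding domain — allowed.
— Ingrid: subject of the clause headed by 'found'; c-commands the pronoun but lies outside its binding domain — allowed.
— Irene: subject of the clause headed by 'insulted'; c-commands the pronoun within its binding domain — blocked (Principle B).
— Nadia: possessor inside the object DP of the matrix clause; does not c-command the pronoun — Principle B does not apply; allowed.

Claire's daughter, Ingrid, Nadia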